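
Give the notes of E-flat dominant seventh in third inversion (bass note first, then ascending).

Db, Eb, G, Bb

In root position, E-flat dominant seventh is Eb–G–Bb–Db.
Third inversion puts the seventh (Db) in the bass.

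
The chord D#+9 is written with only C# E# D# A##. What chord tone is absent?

D#+9 = D#, F##, A##, C#, E#. The voicing lacks the 3rd (major 3rd), F##.

F##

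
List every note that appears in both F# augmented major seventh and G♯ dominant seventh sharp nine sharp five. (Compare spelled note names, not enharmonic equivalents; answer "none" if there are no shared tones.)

F♯

F# augmented major seventh = F♯, A♯, C𝄪, E♯.
G♯ dominant seventh sharp nine sharp five = G♯, B♯, D𝄪, F♯, A𝄪.
Shared: F♯.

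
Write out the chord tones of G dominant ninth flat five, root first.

G dominant ninth flat five: dominant ninth flat five on G.
root → G
3rd (major 3rd) → B
5th (diminished 5th) → D♭
7th (minor 7th) → F
9th (major 9th) → A

G – B – D♭ – F – A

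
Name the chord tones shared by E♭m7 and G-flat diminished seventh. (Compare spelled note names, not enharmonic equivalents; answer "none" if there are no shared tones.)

E♭m7 = Eb, Gb, Bb, Db.
G-flat diminished seventh = Gb, Bbb, Dbb, Fbb.
Shared: Gb.

Gb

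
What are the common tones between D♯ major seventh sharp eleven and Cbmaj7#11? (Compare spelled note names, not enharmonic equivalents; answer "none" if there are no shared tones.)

D♯ major seventh sharp eleven: D# F## A# C## G##
Cbmaj7#11: Cb Eb Gb Bb F
Common to both → none.

none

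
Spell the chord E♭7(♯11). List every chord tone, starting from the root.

E♭7(♯11): dominant seventh sharp eleven on Eb.
- root: Eb
- major 3rd: G
- perfect 5th: Bb
- minor 7th: Db
- augmented 11th: A

Eb G Bb Db A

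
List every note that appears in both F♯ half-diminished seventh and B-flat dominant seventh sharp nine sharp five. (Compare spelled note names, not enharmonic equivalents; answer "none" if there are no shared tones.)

F♯ half-diminished seventh: F# A C E
B-flat dominant seventh sharp nine sharp five: Bb D F# Ab C#
Common to both → F#.

F#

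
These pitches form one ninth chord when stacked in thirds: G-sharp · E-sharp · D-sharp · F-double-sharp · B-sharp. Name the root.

Stacking in thirds gives E-sharp – G-sharp – B-sharp – D-sharp – F-double-sharp, so E-sharp is the root — E-sharp minor ninth.

E-sharp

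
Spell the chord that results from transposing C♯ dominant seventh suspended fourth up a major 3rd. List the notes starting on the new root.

E-sharp, A-sharp, B-sharp, D-sharp

A major 3rd up from C-sharp is E-sharp, so the new chord is E-sharp dominant seventh suspended fourth.
Root: E-sharp
Perfect 4th (4th): A-sharp
Perfect 5th (5th): B-sharp
Minor 7th (7th): D-sharp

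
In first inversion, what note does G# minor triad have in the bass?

G# minor triad in root position is G-sharp–B–D-sharp.
First inversion places the third in the bass, which is B.

B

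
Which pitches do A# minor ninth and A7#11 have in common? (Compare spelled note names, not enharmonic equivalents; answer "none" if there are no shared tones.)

A# minor ninth = A#, C#, E#, G#, B#.
A7#11 = A, C#, E, G, D#.
Shared: C#.

C#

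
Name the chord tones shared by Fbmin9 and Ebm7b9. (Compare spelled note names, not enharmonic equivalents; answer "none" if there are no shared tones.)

Fbmin9 = Fb, Abb, Cb, Ebb, Gb.
Ebm7b9 = Eb, Gb, Bb, Db, Fb.
Shared: Fb, Gb.

Fb, Gb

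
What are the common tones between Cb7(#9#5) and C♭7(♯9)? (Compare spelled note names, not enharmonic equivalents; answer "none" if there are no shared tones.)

Cb7(#9#5): Cb Eb G Bbb D
C♭7(♯9): Cb Eb Gb Bbb D
Common to both → Cb, Eb, Bbb, D.

Cb  Eb  Bbb  D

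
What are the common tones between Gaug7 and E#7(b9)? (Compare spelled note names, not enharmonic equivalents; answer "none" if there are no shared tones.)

D#

Gaug7: G B D# F
E#7(b9): E# G## B# D# F#
Common to both → D#.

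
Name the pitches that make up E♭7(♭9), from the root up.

Eb  G  Bb  Db  Fb

Root Eb, quality dominant seventh flat nine:
Eb — root
G — major 3rd
Bb — perfect 5th
Db — minor 7th
Fb — minor 9th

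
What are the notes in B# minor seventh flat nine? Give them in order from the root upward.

Root B-sharp, quality minor seventh flat nine:
Root: B-sharp
Minor 3rd (3rd): D-sharp
Perfect 5th (5th): F-double-sharp
Minor 7th (7th): A-sharp
Minor 9th (9th): C-sharp

B-sharp, D-sharp, F-double-sharp, A-sharp, C-sharp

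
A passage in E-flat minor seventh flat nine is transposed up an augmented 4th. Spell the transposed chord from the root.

Transposed root: E♭ → A (augmented 4th up). So we spell A minor seventh flat nine:
Root: A
Minor 3rd (3rd): C
Perfect 5th (5th): E
Minor 7th (7th): G
Minor 9th (9th): B♭

A – C – E – G – B♭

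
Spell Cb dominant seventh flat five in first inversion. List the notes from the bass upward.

In root position, Cb dominant seventh flat five is Cb–Eb–Gbb–Bbb.
First inversion puts the third (Eb) in the bass.

Eb  Gbb  Bbb  Cb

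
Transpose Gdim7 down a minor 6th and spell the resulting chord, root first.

A minor 6th down from G is B, so the new chord is B diminished seventh.
root → B
3rd (minor 3rd) → D
5th (diminished 5th) → F
7th (diminished 7th) → Ab

B, D, F, Ab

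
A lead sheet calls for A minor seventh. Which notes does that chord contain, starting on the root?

A, C, E, G

A minor seventh: minor seventh on A.
A — root
C — minor 3rd
E — perfect 5th
G — minor 7th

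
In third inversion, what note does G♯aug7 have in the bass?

G♯aug7 in root position is G♯–B♯–D𝄪–F♯.
Third inversion places the seventh in the bass, which is F♯.

F♯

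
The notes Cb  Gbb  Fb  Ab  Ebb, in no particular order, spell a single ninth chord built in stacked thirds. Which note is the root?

Arranged so that each adjacent pair is a third by letter name: Fb – Ab – Cb – Ebb – Gbb.
The bottom of that stack, Fb, is the root (this is Fb dominant seventh flat nine).

Fb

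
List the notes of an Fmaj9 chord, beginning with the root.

F  A  C  E  G

Fmaj9: major ninth on F.
root → F
3rd (major 3rd) → A
5th (perfect 5th) → C
7th (major 7th) → E
9th (major 9th) → G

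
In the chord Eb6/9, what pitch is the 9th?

F

Root of Eb6/9 = E♭. The 9th is a major 9th: E♭ up a major 9th → F.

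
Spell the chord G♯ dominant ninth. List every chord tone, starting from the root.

G-sharp, B-sharp, D-sharp, F-sharp, A-sharp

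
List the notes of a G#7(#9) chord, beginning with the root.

G# B# D# F# A##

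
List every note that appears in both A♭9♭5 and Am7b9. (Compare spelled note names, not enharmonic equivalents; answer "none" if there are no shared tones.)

C, Bb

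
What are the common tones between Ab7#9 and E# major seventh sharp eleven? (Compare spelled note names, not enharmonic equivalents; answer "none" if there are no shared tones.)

none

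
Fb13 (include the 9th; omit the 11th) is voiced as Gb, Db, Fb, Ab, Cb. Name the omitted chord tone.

Ebb

Fb13 = Fb, Ab, Cb, Ebb, Gb, Db. The voicing lacks the 7th (minor 7th), Ebb.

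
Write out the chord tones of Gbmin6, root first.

Gb – Bbb – Db – Eb

Gbmin6: minor sixth on Gb.
Root: Gb
Minor 3rd (3rd): Bbb
Perfect 5th (5th): Db
Major 6th (6th): Eb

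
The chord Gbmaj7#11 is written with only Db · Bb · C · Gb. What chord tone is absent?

F

Gbmaj7#11 = Gb, Bb, Db, F, C. The voicing lacks the 7th (major 7th), F.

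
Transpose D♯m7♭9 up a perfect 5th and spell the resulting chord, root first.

D# up a perfect 5th → A#. New chord: A# minor seventh flat nine.
Root: A#
Minor 3rd (3rd): C#
Perfect 5th (5th): E#
Minor 7th (7th): G#
Minor 9th (9th): B

A#  C#  E#  G#  B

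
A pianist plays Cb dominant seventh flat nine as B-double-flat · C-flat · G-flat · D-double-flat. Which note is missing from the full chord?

E-flat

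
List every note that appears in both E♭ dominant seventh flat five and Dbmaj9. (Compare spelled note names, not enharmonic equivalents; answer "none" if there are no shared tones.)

E♭ – D♭

E♭ dominant seventh flat five = E♭, G, B𝄫, D♭.
Dbmaj9 = D♭, F, A♭, C, E♭.
Shared: E♭, D♭.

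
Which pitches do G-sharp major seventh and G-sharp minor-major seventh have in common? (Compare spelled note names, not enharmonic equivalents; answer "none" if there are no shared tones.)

G♯  D♯  F𝄪

G-sharp major seventh: G♯ B♯ D♯ F𝄪
G-sharp minor-major seventh: G♯ B D♯ F𝄪
Common to both → G♯, D♯, F𝄪.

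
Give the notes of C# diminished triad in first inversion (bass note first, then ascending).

In root position, C# diminished triad is C-sharp–E–G.
First inversion puts the third (E) in the bass.

E  G  C-sharp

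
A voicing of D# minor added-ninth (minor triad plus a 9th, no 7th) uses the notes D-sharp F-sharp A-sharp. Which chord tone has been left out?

The full D# minor added-ninth chord is D-sharp, F-sharp, A-sharp, E-sharp.
Comparing with the voicing, the major 9th (9th) — E-sharp — is absent.

E-sharp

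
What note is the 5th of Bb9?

F

Bb9 is built on Bb; its 5th is a perfect 5th above the root.
A fifth above B uses the letter F, and the perfect 5th above Bb is F.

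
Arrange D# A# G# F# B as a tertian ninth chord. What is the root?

G#

Stacking in thirds gives G# – B – D# – F# – A#, so G# is the root — G# minor ninth.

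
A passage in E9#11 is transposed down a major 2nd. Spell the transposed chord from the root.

E down a major 2nd → D. New chord: D dominant ninth sharp eleven.
- root: D
- major 3rd: F#
- perfect 5th: A
- minor 7th: C
- major 9th: E
- augmented 11th: G#

D F# A C E G#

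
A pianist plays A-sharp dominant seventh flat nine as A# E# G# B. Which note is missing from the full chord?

C##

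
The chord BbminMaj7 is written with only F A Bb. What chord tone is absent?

Db

BbminMaj7 = Bb, Db, F, A. The voicing lacks the 3rd (minor 3rd), Db.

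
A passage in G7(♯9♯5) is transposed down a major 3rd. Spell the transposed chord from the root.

E♭, G, B, D♭, F♯

G down a major 3rd → E♭. New chord: E♭ dominant seventh sharp nine sharp five.
- root: E♭
- major 3rd: G
- augmented 5th: B
- minor 7th: D♭
- augmented 9th: F♯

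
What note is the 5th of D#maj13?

A#

Root of D#maj13 = D#. The 5th is a perfect 5th: D# up a perfect 5th → A#.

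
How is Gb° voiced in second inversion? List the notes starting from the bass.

Dbb, Gb, Bbb

In root position, Gb° is Gb–Bbb–Dbb.
Second inversion puts the fifth (Dbb) in the bass.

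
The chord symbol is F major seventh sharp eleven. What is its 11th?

B

F major seventh sharp eleven is built on F; its 11th is an augmented 11th above the root.
A fourth above F uses the letter B, and the augmented 11th above F is B.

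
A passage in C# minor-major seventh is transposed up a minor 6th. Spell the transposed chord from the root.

Transposed root: C-sharp → A (minor 6th up). So we spell A minor-major seventh:
root → A
3rd (minor 3rd) → C
5th (perfect 5th) → E
7th (major 7th) → G-sharp

A, C, E, G-sharp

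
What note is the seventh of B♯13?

A#

Root of B♯13 = B#. The 7th is a minor 7th: B# up a minor 7th → A#.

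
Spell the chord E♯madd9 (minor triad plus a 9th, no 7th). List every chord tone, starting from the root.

E♯  G♯  B♯  F𝄪

E♯madd9 is a minor added-ninth built on E♯.
E♯ — root
G♯ — minor 3rd
B♯ — perfect 5th
F𝄪 — major 9th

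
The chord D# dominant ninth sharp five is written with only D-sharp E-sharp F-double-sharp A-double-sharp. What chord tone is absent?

C-sharp

The full D# dominant ninth sharp five chord is D-sharp, F-double-sharp, A-double-sharp, C-sharp, E-sharp.
Comparing with the voicing, the minor 7th (7th) — C-sharp — is absent.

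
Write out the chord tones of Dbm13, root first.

Db, Fb, Ab, Cb, Eb, Gb, Bb

Root Db, quality minor thirteenth:
- root: Db
- minor 3rd: Fb
- perfect 5th: Ab
- minor 7th: Cb
- major 9th: Eb
- perfect 11th: Gb
- major 13th: Bb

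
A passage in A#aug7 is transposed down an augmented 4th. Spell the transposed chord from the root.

Transposed root: A# → E (augmented 4th down). So we spell E augmented seventh:
- root: E
- major 3rd: G#
- augmented 5th: B#
- minor 7th: D

E, G#, B#, D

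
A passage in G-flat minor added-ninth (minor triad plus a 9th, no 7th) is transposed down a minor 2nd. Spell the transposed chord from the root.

F, A-flat, C, G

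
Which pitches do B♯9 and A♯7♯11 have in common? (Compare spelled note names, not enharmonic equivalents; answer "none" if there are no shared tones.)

B♯9: B# D## F## A# C##
A♯7♯11: A# C## E# G# D##
Common to both → D##, A#, C##.

D##, A#, C##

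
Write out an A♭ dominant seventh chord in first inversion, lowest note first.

C, E-flat, G-flat, A-flat

A♭ dominant seventh = A-flat–C–E-flat–G-flat; first inversion → third (C) lowest.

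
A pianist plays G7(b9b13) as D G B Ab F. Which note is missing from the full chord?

Eb

The full G7(b9b13) chord is G, B, D, F, Ab, Eb.
Comparing with the voicing, the minor 13th (13th) — Eb — is absent.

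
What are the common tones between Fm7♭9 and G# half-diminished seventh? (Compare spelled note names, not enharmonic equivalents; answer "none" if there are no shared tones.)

none

Fm7♭9: F A♭ C E♭ G♭
G# half-diminished seventh: G♯ B D F♯
Common to both → none.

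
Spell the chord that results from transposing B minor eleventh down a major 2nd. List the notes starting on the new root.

B down a major 2nd → A. New chord: A minor eleventh.
A — root
C — minor 3rd
E — perfect 5th
G — minor 7th
B — major 9th
D — perfect 11th

A  C  E  G  B  D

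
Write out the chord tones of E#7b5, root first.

E♯ G𝄪 B D♯

E#7b5: dominant seventh flat five on E♯.
Root: E♯
Major 3rd (3rd): G𝄪
Diminished 5th (5th): B
Minor 7th (7th): D♯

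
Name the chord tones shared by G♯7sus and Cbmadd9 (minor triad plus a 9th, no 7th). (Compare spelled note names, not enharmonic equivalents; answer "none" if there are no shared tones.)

none

G♯7sus = G#, C#, D#, F#.
Cbmadd9 = Cb, Ebb, Gb, Db.
Shared: none.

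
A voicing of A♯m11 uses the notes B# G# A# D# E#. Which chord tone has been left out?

The full A♯m11 chord is A#, C#, E#, G#, B#, D#.
Comparing with the voicing, the minor 3rd (3rd) — C# — is absent.

C#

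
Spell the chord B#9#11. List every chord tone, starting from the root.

B#, D##, F##, A#, C##, E##

B#9#11 is a dominant ninth sharp eleven built on B#.
root → B#
3rd (major 3rd) → D##
5th (perfect 5th) → F##
7th (minor 7th) → A#
9th (major 9th) → C##
11th (augmented 11th) → E##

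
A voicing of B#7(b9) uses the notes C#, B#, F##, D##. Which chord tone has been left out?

B#7(b9) = B#, D##, F##, A#, C#. The voicing lacks the 7th (minor 7th), A#.

A#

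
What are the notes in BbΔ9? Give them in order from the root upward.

BbΔ9: major ninth on Bb.
root → Bb
3rd (major 3rd) → D
5th (perfect 5th) → F
7th (major 7th) → A
9th (major 9th) → C

Bb, D, F, A, C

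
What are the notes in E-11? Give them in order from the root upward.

Root E, quality minor eleventh:
E — root
G — minor 3rd
B — perfect 5th
D — minor 7th
F# — major 9th
A — perfect 11th

E  G  B  D  F#  A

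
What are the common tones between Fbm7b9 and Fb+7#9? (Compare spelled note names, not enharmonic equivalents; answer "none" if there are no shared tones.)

Fbm7b9 = Fb, Abb, Cb, Ebb, Gbb.
Fb+7#9 = Fb, Ab, C, Ebb, G.
Shared: Fb, Ebb.

Fb, Ebb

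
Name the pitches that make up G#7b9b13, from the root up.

G#7b9b13: dominant seventh flat nine flat thirteen on G#.
- root: G#
- major 3rd: B#
- perfect 5th: D#
- minor 7th: F#
- minor 9th: A
- minor 13th: E

G#, B#, D#, F#, A, E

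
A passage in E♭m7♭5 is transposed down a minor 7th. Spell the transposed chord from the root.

Eb down a minor 7th → F. New chord: F half-diminished seventh.
Root: F
Minor 3rd (3rd): Ab
Diminished 5th (5th): Cb
Minor 7th (7th): Eb

F Ab Cb Eb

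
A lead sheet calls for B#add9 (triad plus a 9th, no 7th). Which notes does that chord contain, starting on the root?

B#add9 is an added-ninth built on B#.
Root: B#
Major 3rd (3rd): D##
Perfect 5th (5th): F##
Major 9th (9th): C##

B#  D##  F##  C##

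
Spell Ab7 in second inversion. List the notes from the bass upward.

E♭, G♭, A♭, C

In root position, Ab7 is A♭–C–E♭–G♭.
Second inversion puts the fifth (E♭) in the bass.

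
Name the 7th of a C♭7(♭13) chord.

Bbb

Root of C♭7(♭13) = Cb. The 7th is a minor 7th: Cb up a minor 7th → Bbb.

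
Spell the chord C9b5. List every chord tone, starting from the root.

C E G♭ B♭ D

C9b5 is a dominant ninth flat five built on C.
- root: C
- major 3rd: E
- diminished 5th: G♭
- minor 7th: B♭
- major 9th: D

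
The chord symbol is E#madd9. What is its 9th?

F##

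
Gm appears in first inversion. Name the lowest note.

Gm in root position is G–Bb–D.
First inversion places the third in the bass, which is Bb.

Bb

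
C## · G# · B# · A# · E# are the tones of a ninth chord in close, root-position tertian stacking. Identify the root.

Stacking in thirds gives A# – C## – E# – G# – B#, so A# is the root — A# dominant ninth.

A#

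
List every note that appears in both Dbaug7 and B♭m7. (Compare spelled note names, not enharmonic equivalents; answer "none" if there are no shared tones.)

Db  F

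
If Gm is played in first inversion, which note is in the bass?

Gm = G–Bb–D. First inversion → third in the bass = Bb.

Bb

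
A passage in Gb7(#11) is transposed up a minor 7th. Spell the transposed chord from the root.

Transposed root: G♭ → F♭ (minor 7th up). So we spell F♭ dominant seventh sharp eleven:
F♭ — root
A♭ — major 3rd
C♭ — perfect 5th
E𝄫 — minor 7th
B♭ — augmented 11th

F♭, A♭, C♭, E𝄫, B♭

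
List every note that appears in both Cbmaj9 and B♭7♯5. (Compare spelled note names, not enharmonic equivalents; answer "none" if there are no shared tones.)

Cbmaj9 = Cb, Eb, Gb, Bb, Db.
B♭7♯5 = Bb, D, F#, Ab.
Shared: Bb.

Bb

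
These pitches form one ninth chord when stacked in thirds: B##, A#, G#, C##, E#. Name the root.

Stacking in thirds gives A# – C## – E# – G# – B##, so A# is the root — A# dominant seventh sharp nine.

A#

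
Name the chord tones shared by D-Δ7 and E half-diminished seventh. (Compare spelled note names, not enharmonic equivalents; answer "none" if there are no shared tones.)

D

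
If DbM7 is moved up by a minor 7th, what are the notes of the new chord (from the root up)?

Cb, Eb, Gb, Bb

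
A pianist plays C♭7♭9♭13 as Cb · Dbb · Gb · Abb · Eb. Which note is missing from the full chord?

Bbb

C♭7♭9♭13 = Cb, Eb, Gb, Bbb, Dbb, Abb. The voicing lacks the 7th (minor 7th), Bbb.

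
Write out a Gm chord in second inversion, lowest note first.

D – G – Bb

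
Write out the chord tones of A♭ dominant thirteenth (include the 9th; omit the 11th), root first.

A♭ dominant thirteenth is a dominant thirteenth built on A-flat.
root → A-flat
3rd (major 3rd) → C
5th (perfect 5th) → E-flat
7th (minor 7th) → G-flat
9th (major 9th) → B-flat
13th (major 13th) → F

A-flat  C  E-flat  G-flat  B-flat  F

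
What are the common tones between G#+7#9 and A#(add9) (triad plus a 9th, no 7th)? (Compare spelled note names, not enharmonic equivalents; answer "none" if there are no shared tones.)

G#+7#9 = G#, B#, D##, F#, A##.
A#(add9) = A#, C##, E#, B#.
Shared: B#.

B#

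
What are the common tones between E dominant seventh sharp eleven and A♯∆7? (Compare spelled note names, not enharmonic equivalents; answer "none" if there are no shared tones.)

A♯

E dominant seventh sharp eleven: E G♯ B D A♯
A♯∆7: A♯ C𝄪 E♯ G𝄪
Common to both → A♯.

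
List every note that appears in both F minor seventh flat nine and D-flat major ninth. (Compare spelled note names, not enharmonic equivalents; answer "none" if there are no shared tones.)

F – A-flat – C – E-flat

F minor seventh flat nine = F, A-flat, C, E-flat, G-flat.
D-flat major ninth = D-flat, F, A-flat, C, E-flat.
Shared: F, A-flat, C, E-flat.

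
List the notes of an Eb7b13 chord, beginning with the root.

Eb, G, Bb, Db, Cb

Root Eb, quality dominant seventh flat thirteen:
Root: Eb
Major 3rd (3rd): G
Perfect 5th (5th): Bb
Minor 7th (7th): Db
Minor 13th (13th): Cb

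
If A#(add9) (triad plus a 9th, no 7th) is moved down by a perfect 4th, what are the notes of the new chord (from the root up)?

E♯, G𝄪, B♯, F𝄪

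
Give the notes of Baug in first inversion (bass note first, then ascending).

In root position, Baug is B–D♯–F𝄪.
First inversion puts the third (D♯) in the bass.

D♯ – F𝄪 – B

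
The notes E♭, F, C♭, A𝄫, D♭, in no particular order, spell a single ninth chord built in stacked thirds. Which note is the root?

D♭

Arranged so that each adjacent pair is a third by letter name: D♭ – F – A𝄫 – C♭ – E♭.
The bottom of that stack, D♭, is the root (this is D♭ dominant ninth flat five).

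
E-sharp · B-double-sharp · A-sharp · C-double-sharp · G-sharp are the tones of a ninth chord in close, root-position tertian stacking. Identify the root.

A-sharp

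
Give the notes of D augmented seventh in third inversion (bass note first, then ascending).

C, D, F♯, A♯

D augmented seventh = D–F♯–A♯–C; third inversion → seventh (C) lowest.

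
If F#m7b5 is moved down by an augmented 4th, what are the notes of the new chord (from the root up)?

C Eb Gb Bb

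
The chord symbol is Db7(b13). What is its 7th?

Cb

Db7(b13) is built on Db; its 7th is a minor 7th above the root.
A seventh above D uses the letter C, and the minor 7th above Db is Cb.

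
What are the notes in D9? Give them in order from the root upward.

D9 is a dominant ninth built on D.
root → D
3rd (major 3rd) → F#
5th (perfect 5th) → A
7th (minor 7th) → C
9th (major 9th) → E

D – F# – A – C – E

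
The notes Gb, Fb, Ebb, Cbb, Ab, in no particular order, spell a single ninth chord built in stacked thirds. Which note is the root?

Arranged so that each adjacent pair is a third by letter name: Fb – Ab – Cbb – Ebb – Gb.
The bottom of that stack, Fb, is the root (this is Fb dominant ninth flat five).

Fb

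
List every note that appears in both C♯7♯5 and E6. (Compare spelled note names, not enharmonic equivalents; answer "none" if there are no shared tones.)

C# B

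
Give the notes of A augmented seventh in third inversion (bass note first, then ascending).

A augmented seventh = A–C#–E#–G; third inversion → seventh (G) lowest.

G, A, C#, E#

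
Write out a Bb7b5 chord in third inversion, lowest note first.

In root position, Bb7b5 is Bb–D–Fb–Ab.
Third inversion puts the seventh (Ab) in the bass.

Ab, Bb, D, Fb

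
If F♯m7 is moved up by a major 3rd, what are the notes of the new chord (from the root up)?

F# up a major 3rd → A#. New chord: A# minor seventh.
root → A#
3rd (minor 3rd) → C#
5th (perfect 5th) → E#
7th (minor 7th) → G#

A#, C#, E#, G#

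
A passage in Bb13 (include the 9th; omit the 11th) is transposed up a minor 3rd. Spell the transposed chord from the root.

Db F Ab Cb Eb Bb

A minor 3rd up from Bb is Db, so the new chord is Db dominant thirteenth.
Db — root
F — major 3rd
Ab — perfect 5th
Cb — minor 7th
Eb — major 9th
Bb — major 13th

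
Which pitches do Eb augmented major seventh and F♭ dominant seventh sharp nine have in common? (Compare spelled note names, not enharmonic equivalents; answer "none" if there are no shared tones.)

Eb augmented major seventh: E-flat G B D
F♭ dominant seventh sharp nine: F-flat A-flat C-flat E-double-flat G
Common to both → G.

G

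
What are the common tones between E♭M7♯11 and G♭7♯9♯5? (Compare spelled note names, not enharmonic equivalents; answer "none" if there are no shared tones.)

E♭M7♯11: E♭ G B♭ D A
G♭7♯9♯5: G♭ B♭ D F♭ A
Common to both → B♭, D, A.

B♭ – D – A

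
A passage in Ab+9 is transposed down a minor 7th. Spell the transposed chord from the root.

A minor 7th down from Ab is Bb, so the new chord is Bb dominant ninth sharp five.
Bb — root
D — major 3rd
F# — augmented 5th
Ab — minor 7th
C — major 9th

Bb, D, F#, Ab, C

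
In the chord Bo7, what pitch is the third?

D

Bo7 is built on B; its 3rd is a minor 3rd above the root.
A third above B uses the letter D, and the minor 3rd above B is D.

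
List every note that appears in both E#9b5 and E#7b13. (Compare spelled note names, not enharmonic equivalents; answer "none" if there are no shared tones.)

E#9b5: E# G## B D# F##
E#7b13: E# G## B# D# C#
Common to both → E#, G##, D#.

E# G## D#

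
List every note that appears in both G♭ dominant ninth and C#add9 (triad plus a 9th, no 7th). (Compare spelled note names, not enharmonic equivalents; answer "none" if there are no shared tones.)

G♭ dominant ninth: G♭ B♭ D♭ F♭ A♭
C#add9: C♯ E♯ G♯ D♯
Common to both → none.

none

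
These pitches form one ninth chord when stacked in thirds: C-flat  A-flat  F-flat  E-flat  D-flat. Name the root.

D-flat

Stacking in thirds gives D-flat – F-flat – A-flat – C-flat – E-flat, so D-flat is the root — D-flat minor ninth.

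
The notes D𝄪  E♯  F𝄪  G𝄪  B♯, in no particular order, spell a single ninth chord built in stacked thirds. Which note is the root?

E♯

Stacking in thirds gives E♯ – G𝄪 – B♯ – D𝄪 – F𝄪, so E♯ is the root — E♯ major ninth.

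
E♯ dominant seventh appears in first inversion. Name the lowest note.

G##

E♯ dominant seventh = E#–G##–B#–D#. First inversion → third in the bass = G##.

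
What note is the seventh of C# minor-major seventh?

C# minor-major seventh is built on C-sharp; its 7th is a major 7th above the root.
A seventh above C uses the letter B, and the major 7th above C-sharp is B-sharp.

B-sharp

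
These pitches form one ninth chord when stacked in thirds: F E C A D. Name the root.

D

Arranged so that each adjacent pair is a third by letter name: D – F – A – C – E.
The bottom of that stack, D, is the root (this is D minor ninth).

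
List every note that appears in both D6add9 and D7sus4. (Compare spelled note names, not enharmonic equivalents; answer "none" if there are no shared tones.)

D  A

D6add9: D F♯ A B E
D7sus4: D G A C
Common to both → D, A.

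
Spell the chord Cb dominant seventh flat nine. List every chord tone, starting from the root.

C-flat  E-flat  G-flat  B-double-flat  D-double-flat

Cb dominant seventh flat nine: dominant seventh flat nine on C-flat.
C-flat — root
E-flat — major 3rd
G-flat — perfect 5th
B-double-flat — minor 7th
D-double-flat — minor 9th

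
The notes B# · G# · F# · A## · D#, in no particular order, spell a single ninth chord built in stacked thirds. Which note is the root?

G#

Arranged so that each adjacent pair is a third by letter name: G# – B# – D# – F# – A##.
The bottom of that stack, G#, is the root (this is G# dominant seventh sharp nine).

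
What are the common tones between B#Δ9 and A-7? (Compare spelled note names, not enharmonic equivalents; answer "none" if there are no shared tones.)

none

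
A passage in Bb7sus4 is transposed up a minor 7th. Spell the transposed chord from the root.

Ab Db Eb Gb

Transposed root: Bb → Ab (minor 7th up). So we spell Ab dominant seventh suspended fourth:
root → Ab
4th (perfect 4th) → Db
5th (perfect 5th) → Eb
7th (minor 7th) → Gb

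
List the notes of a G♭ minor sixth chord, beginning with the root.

G-flat B-double-flat D-flat E-flat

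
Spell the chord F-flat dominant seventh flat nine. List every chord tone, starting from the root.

Root F♭, quality dominant seventh flat nine:
root → F♭
3rd (major 3rd) → A♭
5th (perfect 5th) → C♭
7th (minor 7th) → E𝄫
9th (minor 9th) → G𝄫

F♭  A♭  C♭  E𝄫  G𝄫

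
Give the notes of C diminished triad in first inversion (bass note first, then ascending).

Eb  Gb  C

In root position, C diminished triad is C–Eb–Gb.
First inversion puts the third (Eb) in the bass.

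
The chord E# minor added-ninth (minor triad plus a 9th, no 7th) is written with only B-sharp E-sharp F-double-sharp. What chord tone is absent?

G-sharp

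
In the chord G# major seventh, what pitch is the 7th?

F##

Root of G# major seventh = G#. The 7th is a major 7th: G# up a major 7th → F##.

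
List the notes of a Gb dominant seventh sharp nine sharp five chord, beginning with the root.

Gb dominant seventh sharp nine sharp five: dominant seventh sharp nine sharp five on G-flat.
root → G-flat
3rd (major 3rd) → B-flat
5th (augmented 5th) → D
7th (minor 7th) → F-flat
9th (augmented 9th) → A

G-flat – B-flat – D – F-flat – A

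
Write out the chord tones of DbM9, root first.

Root Db, quality major ninth:
Root: Db
Major 3rd (3rd): F
Perfect 5th (5th): Ab
Major 7th (7th): C
Major 9th (9th): Eb

Db, F, Ab, C, Eb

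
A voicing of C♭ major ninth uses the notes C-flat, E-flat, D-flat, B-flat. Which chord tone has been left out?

G-flat

C♭ major ninth = C-flat, E-flat, G-flat, B-flat, D-flat. The voicing lacks the 5th (perfect 5th), G-flat.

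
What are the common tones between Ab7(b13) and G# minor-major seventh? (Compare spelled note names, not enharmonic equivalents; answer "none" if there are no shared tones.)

Ab7(b13) = Ab, C, Eb, Gb, Fb.
G# minor-major seventh = G#, B, D#, F##.
Shared: none.

none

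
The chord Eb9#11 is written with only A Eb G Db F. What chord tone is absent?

Bb

Eb9#11 = Eb, G, Bb, Db, F, A. The voicing lacks the 5th (perfect 5th), Bb.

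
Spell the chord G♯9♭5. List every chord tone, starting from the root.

G♯ B♯ D F♯ A♯

G♯9♭5 is a dominant ninth flat five built on G♯.
Root: G♯
Major 3rd (3rd): B♯
Diminished 5th (5th): D
Minor 7th (7th): F♯
Major 9th (9th): A♯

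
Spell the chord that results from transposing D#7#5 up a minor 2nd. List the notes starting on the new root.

E, G♯, B♯, D

D♯ up a minor 2nd → E. New chord: E augmented seventh.
E — root
G♯ — major 3rd
B♯ — augmented 5th
D — minor 7th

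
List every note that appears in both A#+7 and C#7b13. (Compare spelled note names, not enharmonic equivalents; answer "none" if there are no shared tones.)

G#

A#+7 = A#, C##, E##, G#.
C#7b13 = C#, E#, G#, B, A.
Shared: G#.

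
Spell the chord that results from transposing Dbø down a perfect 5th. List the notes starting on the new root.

Gb – Bbb – Dbb – Fb

Transposed root: Db → Gb (perfect 5th down). So we spell Gb half-diminished seventh:
Root: Gb
Minor 3rd (3rd): Bbb
Diminished 5th (5th): Dbb
Minor 7th (7th): Fb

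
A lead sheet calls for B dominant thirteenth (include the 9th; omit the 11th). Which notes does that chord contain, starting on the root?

B dominant thirteenth: dominant thirteenth on B.
Root: B
Major 3rd (3rd): D-sharp
Perfect 5th (5th): F-sharp
Minor 7th (7th): A
Major 9th (9th): C-sharp
Major 13th (13th): G-sharp

B, D-sharp, F-sharp, A, C-sharp, G-sharp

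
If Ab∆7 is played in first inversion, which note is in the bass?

C

Ab∆7 in root position is Ab–C–Eb–G.
First inversion places the third in the bass, which is C.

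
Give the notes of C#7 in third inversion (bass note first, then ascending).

B, C#, E#, G#

C#7 = C#–E#–G#–B; third inversion → seventh (B) lowest.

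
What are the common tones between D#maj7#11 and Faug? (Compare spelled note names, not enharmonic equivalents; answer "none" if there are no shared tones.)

D#maj7#11: D♯ F𝄪 A♯ C𝄪 G𝄪
Faug: F A C♯
Common to both → none.

none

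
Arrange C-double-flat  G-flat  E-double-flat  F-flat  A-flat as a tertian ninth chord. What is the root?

F-flat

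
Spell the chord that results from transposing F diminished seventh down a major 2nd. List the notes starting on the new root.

Transposed root: F → E-flat (major 2nd down). So we spell E-flat diminished seventh:
root → E-flat
3rd (minor 3rd) → G-flat
5th (diminished 5th) → B-double-flat
7th (diminished 7th) → D-double-flat

E-flat – G-flat – B-double-flat – D-double-flat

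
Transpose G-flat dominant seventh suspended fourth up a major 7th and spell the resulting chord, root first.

F B-flat C E-flat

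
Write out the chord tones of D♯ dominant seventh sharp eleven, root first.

D#  F##  A#  C#  G##

Root D#, quality dominant seventh sharp eleven:
root → D#
3rd (major 3rd) → F##
5th (perfect 5th) → A#
7th (minor 7th) → C#
11th (augmented 11th) → G##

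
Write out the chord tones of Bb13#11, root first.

B♭, D, F, A♭, C, E, G

Bb13#11: dominant thirteenth sharp eleven on B♭.
B♭ — root
D — major 3rd
F — perfect 5th
A♭ — minor 7th
C — major 9th
E — augmented 11th
G — major 13th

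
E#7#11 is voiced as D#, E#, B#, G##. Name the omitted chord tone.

The full E#7#11 chord is E#, G##, B#, D#, A##.
Comparing with the voicing, the augmented 11th (11th) — A## — is absent.

A##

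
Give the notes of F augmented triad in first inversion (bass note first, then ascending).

F augmented triad = F–A–C#; first inversion → third (A) lowest.

A – C# – F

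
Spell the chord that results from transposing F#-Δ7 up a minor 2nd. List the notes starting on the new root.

G, Bb, D, F#

Transposed root: F# → G (minor 2nd up). So we spell G minor-major seventh:
- root: G
- minor 3rd: Bb
- perfect 5th: D
- major 7th: F#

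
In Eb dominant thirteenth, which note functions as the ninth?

F

Root of Eb dominant thirteenth = Eb. The 9th is a major 9th: Eb up a major 9th → F.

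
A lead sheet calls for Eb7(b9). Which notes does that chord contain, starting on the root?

Eb7(b9) is a dominant seventh flat nine built on Eb.
root → Eb
3rd (major 3rd) → G
5th (perfect 5th) → Bb
7th (minor 7th) → Db
9th (minor 9th) → Fb

Eb, G, Bb, Db, Fb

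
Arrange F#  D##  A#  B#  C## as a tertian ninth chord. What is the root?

B#

Arranged so that each adjacent pair is a third by letter name: B# – D## – F# – A# – C##.
The bottom of that stack, B#, is the root (this is B# dominant ninth flat five).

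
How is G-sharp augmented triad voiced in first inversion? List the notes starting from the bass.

In root position, G-sharp augmented triad is G#–B#–D##.
First inversion puts the third (B#) in the bass.

B# – D## – G#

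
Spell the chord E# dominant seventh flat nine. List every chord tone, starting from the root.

E#  G##  B#  D#  F#

Root E#, quality dominant seventh flat nine:
E# — root
G## — major 3rd
B# — perfect 5th
D# — minor 7th
F# — minor 9th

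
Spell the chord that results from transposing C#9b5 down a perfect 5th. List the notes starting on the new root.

C# down a perfect 5th → F#. New chord: F# dominant ninth flat five.
root → F#
3rd (major 3rd) → A#
5th (diminished 5th) → C
7th (minor 7th) → E
9th (major 9th) → G#

F#  A#  C  E  G#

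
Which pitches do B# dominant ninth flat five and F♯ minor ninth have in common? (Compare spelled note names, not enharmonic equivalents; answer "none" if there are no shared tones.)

B# dominant ninth flat five: B-sharp D-double-sharp F-sharp A-sharp C-double-sharp
F♯ minor ninth: F-sharp A C-sharp E G-sharp
Common to both → F-sharp.

F-sharp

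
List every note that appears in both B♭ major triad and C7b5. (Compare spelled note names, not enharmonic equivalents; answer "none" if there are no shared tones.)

B♭ major triad = Bb, D, F.
C7b5 = C, E, Gb, Bb.
Shared: Bb.

Bb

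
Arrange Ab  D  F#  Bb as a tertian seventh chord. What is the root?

Stacking in thirds gives Bb – D – F# – Ab, so Bb is the root — Bb augmented seventh.

Bb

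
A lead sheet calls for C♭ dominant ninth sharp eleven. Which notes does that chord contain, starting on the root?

Cb – Eb – Gb – Bbb – Db – F

C♭ dominant ninth sharp eleven is a dominant ninth sharp eleven built on Cb.
Cb — root
Eb — major 3rd
Gb — perfect 5th
Bbb — minor 7th
Db — major 9th
F — augmented 11th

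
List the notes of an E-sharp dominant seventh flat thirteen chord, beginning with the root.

E#  G##  B#  D#  C#

Root E#, quality dominant seventh flat thirteen:
- root: E#
- major 3rd: G##
- perfect 5th: B#
- minor 7th: D#
- minor 13th: C#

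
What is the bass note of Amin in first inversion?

C

Amin = A–C–E. First inversion → third in the bass = C.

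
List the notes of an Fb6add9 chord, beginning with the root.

F♭, A♭, C♭, D♭, G♭

Fb6add9: six-nine on F♭.
root → F♭
3rd (major 3rd) → A♭
5th (perfect 5th) → C♭
6th (major 6th) → D♭
9th (major 9th) → G♭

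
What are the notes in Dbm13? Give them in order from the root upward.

Root D♭, quality minor thirteenth:
Root: D♭
Minor 3rd (3rd): F♭
Perfect 5th (5th): A♭
Minor 7th (7th): C♭
Major 9th (9th): E♭
Perfect 11th (11th): G♭
Major 13th (13th): B♭

D♭, F♭, A♭, C♭, E♭, G♭, B♭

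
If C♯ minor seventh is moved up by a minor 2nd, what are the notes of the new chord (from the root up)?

Transposed root: C# → D (minor 2nd up). So we spell D minor seventh:
D — root
F — minor 3rd
A — perfect 5th
C — minor 7th

D, F, A, C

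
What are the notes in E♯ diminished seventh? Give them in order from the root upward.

E♯ diminished seventh is a diminished seventh built on E-sharp.
root → E-sharp
3rd (minor 3rd) → G-sharp
5th (diminished 5th) → B
7th (diminished 7th) → D

E-sharp  G-sharp  B  D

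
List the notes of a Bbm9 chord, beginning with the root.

Root Bb, quality minor ninth:
- root: Bb
- minor 3rd: Db
- perfect 5th: F
- minor 7th: Ab
- major 9th: C

Bb – Db – F – Ab – C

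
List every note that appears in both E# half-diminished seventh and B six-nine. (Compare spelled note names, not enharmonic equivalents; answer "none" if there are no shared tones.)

G-sharp – B – D-sharp

E# half-diminished seventh = E-sharp, G-sharp, B, D-sharp.
B six-nine = B, D-sharp, F-sharp, G-sharp, C-sharp.
Shared: G-sharp, B, D-sharp.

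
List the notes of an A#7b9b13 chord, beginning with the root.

A# – C## – E# – G# – B – F#

A#7b9b13: dominant seventh flat nine flat thirteen on A#.
A# — root
C## — major 3rd
E# — perfect 5th
G# — minor 7th
B — minor 9th
F# — minor 13th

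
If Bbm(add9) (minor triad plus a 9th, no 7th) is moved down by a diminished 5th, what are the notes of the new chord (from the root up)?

E, G, B, F#

Bb down a diminished 5th → E. New chord: E minor added-ninth.
- root: E
- minor 3rd: G
- perfect 5th: B
- major 9th: F#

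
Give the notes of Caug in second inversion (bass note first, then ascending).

In root position, Caug is C–E–G#.
Second inversion puts the fifth (G#) in the bass.

G#, C, E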